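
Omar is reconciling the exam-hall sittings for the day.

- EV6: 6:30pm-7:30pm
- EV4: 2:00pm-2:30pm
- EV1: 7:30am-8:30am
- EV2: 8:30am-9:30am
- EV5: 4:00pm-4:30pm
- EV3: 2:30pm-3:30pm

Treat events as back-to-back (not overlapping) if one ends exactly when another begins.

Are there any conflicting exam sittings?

Sorted by start: EV1, EV2, EV4, EV3, EV5, EV6.
EV2 starts exactly when EV1 ends (back-to-back, no overlap); EV1 is clear from here.
EV4 starts after EV2 ends; EV2 is clear from here.
EV3 starts exactly when EV4 ends (back-to-back, no overlap); EV4 is clear from here.
EV5 starts after EV3 ends; EV3 is clear from here.
EV6 starts after EV5 ends.
Every pair is clear; the schedule has no overlaps.

No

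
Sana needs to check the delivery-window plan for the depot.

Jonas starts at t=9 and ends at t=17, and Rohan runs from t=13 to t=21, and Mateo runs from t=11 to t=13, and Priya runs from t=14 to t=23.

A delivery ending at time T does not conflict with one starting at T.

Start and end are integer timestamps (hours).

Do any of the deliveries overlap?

Two intervals overlap when each starts before the other ends.
Sorted by start: Jonas, Mateo, Rohan, Priya.
Mateo starts before Jonas ends → Jonas and Mateo overlap.
That's a conflict, so the schedule is not conflict-free.

Yes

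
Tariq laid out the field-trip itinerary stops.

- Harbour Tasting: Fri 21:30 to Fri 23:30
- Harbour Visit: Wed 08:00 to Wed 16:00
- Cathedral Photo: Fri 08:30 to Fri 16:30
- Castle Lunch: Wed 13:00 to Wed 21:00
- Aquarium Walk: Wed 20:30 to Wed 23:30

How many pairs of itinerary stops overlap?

Sorted by start: Harbour Visit, Castle Lunch, Aquarium Walk, Cathedral Photo, Harbour Tasting.
Castle Lunch starts before Harbour Visit ends → Harbour Visit and Castle Lunch overlap.
Aquarium Walk starts after Harbour Visit ends, so Harbour Visit has no further overlaps.
Aquarium Walk starts before Castle Lunch ends → Castle Lunch and Aquarium Walk overlap.
Cathedral Photo starts after Castle Lunch ends, so Castle Lunch has no further overlaps.
Cathedral Photo starts after Aquarium Walk ends, so Aquarium Walk has no further overlaps.
Harbour Tasting starts after Cathedral Photo ends.
Overlapping pairs: Aquarium Walk & Castle Lunch, Castle Lunch & Harbour Visit — 2 in total.

2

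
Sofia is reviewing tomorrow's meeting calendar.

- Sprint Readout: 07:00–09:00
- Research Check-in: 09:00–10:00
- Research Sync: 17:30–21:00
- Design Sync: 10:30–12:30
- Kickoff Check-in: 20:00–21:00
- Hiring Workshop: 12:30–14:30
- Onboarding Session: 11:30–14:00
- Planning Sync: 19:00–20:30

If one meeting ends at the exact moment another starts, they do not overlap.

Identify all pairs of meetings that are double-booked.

Design Sync & Onboarding Session, Hiring Workshop & Onboarding Session, Kickoff Check-in & Planning Sync, Kickoff Check-in & Research Sync, Planning Sync & Research Sync

Sorted by start: Sprint Readout, Research Check-in, Design Sync, Onboarding Session, Hiring Workshop, Research Sync, Planning Sync, Kickoff Check-in.
Research Check-in starts exactly when Sprint Readout ends (back-to-back, no overlap) — done with Sprint Readout.
Design Sync starts after Research Check-in ends — done with Research Check-in.
Onboarding Session starts before Design Sync ends → Design Sync and Onboarding Session overlap.
Hiring Workshop starts exactly when Design Sync ends (back-to-back, no overlap) — done with Design Sync.
Hiring Workshop starts before Onboarding Session ends → Onboarding Session and Hiring Workshop overlap.
Research Sync starts after Onboarding Session ends — done with Onboarding Session.
Research Sync starts after Hiring Workshop ends — done with Hiring Workshop.
Planning Sync starts before Research Sync ends → Research Sync and Planning Sync overlap.
Kickoff Check-in starts before Research Sync ends → Research Sync and Kickoff Check-in overlap.
Kickoff Check-in starts before Planning Sync ends → Planning Sync and Kickoff Check-in overlap.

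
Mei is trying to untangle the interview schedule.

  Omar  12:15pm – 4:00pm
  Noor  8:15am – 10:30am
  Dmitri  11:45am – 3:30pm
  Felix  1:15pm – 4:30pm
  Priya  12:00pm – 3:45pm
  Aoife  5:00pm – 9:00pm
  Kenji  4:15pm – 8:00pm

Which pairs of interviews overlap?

Aoife & Kenji, Dmitri & Felix, Dmitri & Omar, Dmitri & Priya, Felix & Kenji, Felix & Omar, Felix & Priya, Omar & Priya

Two intervals overlap when each starts before the other ends.
Sorted by start: Noor, Dmitri, Priya, Omar, Felix, Kenji, Aoife.
Dmitri starts after Noor ends, so nothing later overlaps Noor either.
Priya starts before Dmitri ends → Dmitri and Priya overlap.
Omar starts before Dmitri ends → Dmitri and Omar overlap.
Felix starts before Dmitri ends → Dmitri and Felix overlap.
Kenji starts after Dmitri ends, so nothing later overlaps Dmitri either.
Omar starts before Priya ends → Priya and Omar overlap.
Felix starts before Priya ends → Priya and Felix overlap.
Kenji starts after Priya ends, so nothing later overlaps Priya either.
Felix starts before Omar ends → Omar and Felix overlap.
Kenji starts after Omar ends, so nothing later overlaps Omar either.
Kenji starts before Felix ends → Felix and Kenji overlap.
Aoife starts after Felix ends.
Aoife starts before Kenji ends → Kenji and Aoife overlap.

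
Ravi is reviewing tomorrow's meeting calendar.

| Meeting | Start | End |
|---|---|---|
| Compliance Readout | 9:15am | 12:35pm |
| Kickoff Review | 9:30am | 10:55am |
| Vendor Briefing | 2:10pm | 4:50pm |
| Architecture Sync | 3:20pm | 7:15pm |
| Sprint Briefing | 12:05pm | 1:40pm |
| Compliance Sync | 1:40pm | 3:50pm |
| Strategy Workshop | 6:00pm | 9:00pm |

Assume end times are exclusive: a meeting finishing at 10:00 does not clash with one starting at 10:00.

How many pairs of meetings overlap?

Check each pair: they overlap iff neither finishes before the other starts.
Sorted by start: Compliance Readout, Kickoff Review, Sprint Briefing, Compliance Sync, Vendor Briefing, Architecture Sync, Strategy Workshop.
Kickoff Review starts before Compliance Readout ends → Compliance Readout and Kickoff Review overlap.
Sprint Briefing starts before Compliance Readout ends → Compliance Readout and Sprint Briefing overlap.
Compliance Sync starts after Compliance Readout ends, so Compliance Readout has no further overlaps.
Sprint Briefing starts after Kickoff Review ends, so Kickoff Review has no further overlaps.
Compliance Sync starts exactly when Sprint Briefing ends (back-to-back, no overlap), so Sprint Briefing has no further overlaps.
Vendor Briefing starts before Compliance Sync ends → Compliance Sync and Vendor Briefing overlap.
Architecture Sync starts before Compliance Sync ends → Compliance Sync and Architecture Sync overlap.
Strategy Workshop starts after Compliance Sync ends.
Architecture Sync starts before Vendor Briefing ends → Vendor Briefing and Architecture Sync overlap.
Strategy Workshop starts after Vendor Briefing ends.
Strategy Workshop starts before Architecture Sync ends → Architecture Sync and Strategy Workshop overlap.
Overlapping pairs: Architecture Sync & Compliance Sync, Architecture Sync & Strategy Workshop, Architecture Sync & Vendor Briefing, Compliance Readout & Kickoff Review, Compliance Readout & Sprint Briefing, Compliance Sync & Vendor Briefing — 6 in total.

6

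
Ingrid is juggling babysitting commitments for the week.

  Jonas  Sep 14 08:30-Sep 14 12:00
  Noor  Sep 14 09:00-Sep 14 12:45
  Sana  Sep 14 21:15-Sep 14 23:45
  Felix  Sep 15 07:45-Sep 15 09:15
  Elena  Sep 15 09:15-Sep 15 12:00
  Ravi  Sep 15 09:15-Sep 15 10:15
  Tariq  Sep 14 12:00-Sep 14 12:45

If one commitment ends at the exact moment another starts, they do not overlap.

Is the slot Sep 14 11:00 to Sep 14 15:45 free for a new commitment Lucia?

No — it overlaps Jonas, Noor, Tariq

Jonas: starts Sep 14 08:30 before Lucia ends Sep 14 15:45, and ends Sep 14 12:00 after Lucia starts Sep 14 11:00 → overlap.
Noor: starts Sep 14 09:00 before Lucia ends Sep 14 15:45, and ends Sep 14 12:45 after Lucia starts Sep 14 11:00 → overlap.
Tariq: starts Sep 14 12:00 before Lucia ends Sep 14 15:45, and ends Sep 14 12:45 after Lucia starts Sep 14 11:00 → overlap.
Sana: starts Sep 14 21:15 at or after Lucia ends Sep 14 15:45 → clear.
Felix: starts Sep 15 07:45 at or after Lucia ends Sep 14 15:45 → clear.
Elena: starts Sep 15 09:15 at or after Lucia ends Sep 14 15:45 → clear.
Ravi: starts Sep 15 09:15 at or after Lucia ends Sep 14 15:45 → clear.
Lucia overlaps Jonas, Noor, Tariq.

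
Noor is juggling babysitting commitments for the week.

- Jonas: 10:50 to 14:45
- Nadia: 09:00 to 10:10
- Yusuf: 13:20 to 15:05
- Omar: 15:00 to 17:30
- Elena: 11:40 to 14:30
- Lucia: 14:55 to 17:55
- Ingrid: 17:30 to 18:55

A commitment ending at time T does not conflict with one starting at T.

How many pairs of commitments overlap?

Sorted by start: Nadia, Jonas, Elena, Yusuf, Lucia, Omar, Ingrid.
Jonas starts after Nadia ends; Nadia is clear from here.
Elena starts before Jonas ends → Jonas and Elena overlap.
Yusuf starts before Jonas ends → Jonas and Yusuf overlap.
Lucia starts after Jonas ends; Jonas is clear from here.
Yusuf starts before Elena ends → Elena and Yusuf overlap.
Lucia starts after Elena ends; Elena is clear from here.
Lucia starts before Yusuf ends → Yusuf and Lucia overlap.
Omar starts before Yusuf ends → Yusuf and Omar overlap.
Ingrid starts after Yusuf ends.
Omar starts before Lucia ends → Lucia and Omar overlap.
Ingrid starts before Lucia ends → Lucia and Ingrid overlap.
Ingrid starts exactly when Omar ends (back-to-back, no overlap).
Overlapping pairs: Elena & Jonas, Elena & Yusuf, Ingrid & Lucia, Jonas & Yusuf, Lucia & Omar, Lucia & Yusuf, Omar & Yusuf — 7 in total.

7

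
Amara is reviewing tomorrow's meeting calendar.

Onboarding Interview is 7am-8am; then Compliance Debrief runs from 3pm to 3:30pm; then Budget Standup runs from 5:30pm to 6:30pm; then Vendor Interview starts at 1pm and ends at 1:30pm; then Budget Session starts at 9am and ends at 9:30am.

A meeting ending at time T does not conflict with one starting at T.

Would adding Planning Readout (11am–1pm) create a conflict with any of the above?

No — it doesn't clash with anything

Onboarding Interview: ends 8am at or before Planning Readout starts 11am → clear.
Budget Session: ends 9:30am at or before Planning Readout starts 11am → clear.
Vendor Interview: starts 1pm at or after Planning Readout ends 1pm → clear.
Compliance Debrief: starts 3pm at or after Planning Readout ends 1pm → clear.
Budget Standup: starts 5:30pm at or after Planning Readout ends 1pm → clear.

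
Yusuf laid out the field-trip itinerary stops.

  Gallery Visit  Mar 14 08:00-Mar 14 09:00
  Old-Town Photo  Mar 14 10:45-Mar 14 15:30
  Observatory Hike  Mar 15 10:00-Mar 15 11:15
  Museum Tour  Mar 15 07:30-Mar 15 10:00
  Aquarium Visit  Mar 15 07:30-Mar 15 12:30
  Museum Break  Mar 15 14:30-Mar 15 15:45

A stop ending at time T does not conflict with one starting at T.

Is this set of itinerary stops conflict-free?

Two intervals overlap when each starts before the other ends.
Sorted by start: Gallery Visit, Old-Town Photo, Museum Tour, Aquarium Visit, Observatory Hike, Museum Break.
Old-Town Photo starts after Gallery Visit ends, so Gallery Visit has no further overlaps.
Museum Tour starts after Old-Town Photo ends, so Old-Town Photo has no further overlaps.
Aquarium Visit starts before Museum Tour ends → Museum Tour and Aquarium Visit overlap.
That's a conflict, so the schedule is not conflict-free.

No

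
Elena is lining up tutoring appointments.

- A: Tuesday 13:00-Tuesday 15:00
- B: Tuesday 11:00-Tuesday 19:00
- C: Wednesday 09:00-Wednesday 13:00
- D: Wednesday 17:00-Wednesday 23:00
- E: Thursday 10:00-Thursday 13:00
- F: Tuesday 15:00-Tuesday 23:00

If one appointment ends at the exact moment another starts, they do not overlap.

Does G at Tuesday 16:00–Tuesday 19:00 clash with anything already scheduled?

B: starts Tuesday 11:00 before G ends Tuesday 19:00, and ends Tuesday 19:00 after G starts Tuesday 16:00 → overlap.
A: ends Tuesday 15:00 at or before G starts Tuesday 16:00 → clear.
F: starts Tuesday 15:00 before G ends Tuesday 19:00, and ends Tuesday 23:00 after G starts Tuesday 16:00 → overlap.
C: starts Wednesday 09:00 at or after G ends Tuesday 19:00 → clear.
D: starts Wednesday 17:00 at or after G ends Tuesday 19:00 → clear.
E: starts Thursday 10:00 at or after G ends Tuesday 19:00 → clear.
G overlaps B, F.

Yes — it overlaps B, F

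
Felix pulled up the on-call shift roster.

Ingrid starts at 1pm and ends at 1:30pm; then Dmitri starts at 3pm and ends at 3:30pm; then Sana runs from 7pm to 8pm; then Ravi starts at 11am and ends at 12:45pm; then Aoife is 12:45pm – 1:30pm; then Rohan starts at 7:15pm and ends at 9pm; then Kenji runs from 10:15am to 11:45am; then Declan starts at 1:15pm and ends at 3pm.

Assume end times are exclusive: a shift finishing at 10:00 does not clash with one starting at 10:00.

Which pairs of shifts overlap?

Two intervals overlap when each starts before the other ends.
Sorted by start: Kenji, Ravi, Aoife, Ingrid, Declan, Dmitri, Sana, Rohan.
Ravi starts before Kenji ends → Kenji and Ravi overlap.
Aoife starts after Kenji ends — done with Kenji.
Aoife starts exactly when Ravi ends (back-to-back, no overlap) — done with Ravi.
Ingrid starts before Aoife ends → Aoife and Ingrid overlap.
Declan starts before Aoife ends → Aoife and Declan overlap.
Dmitri starts after Aoife ends — done with Aoife.
Declan starts before Ingrid ends → Ingrid and Declan overlap.
Dmitri starts after Ingrid ends — done with Ingrid.
Dmitri starts exactly when Declan ends (back-to-back, no overlap) — done with Declan.
Sana starts after Dmitri ends — done with Dmitri.
Rohan starts before Sana ends → Sana and Rohan overlap.

Aoife & Declan, Aoife & Ingrid, Declan & Ingrid, Kenji & Ravi, Rohan & Sana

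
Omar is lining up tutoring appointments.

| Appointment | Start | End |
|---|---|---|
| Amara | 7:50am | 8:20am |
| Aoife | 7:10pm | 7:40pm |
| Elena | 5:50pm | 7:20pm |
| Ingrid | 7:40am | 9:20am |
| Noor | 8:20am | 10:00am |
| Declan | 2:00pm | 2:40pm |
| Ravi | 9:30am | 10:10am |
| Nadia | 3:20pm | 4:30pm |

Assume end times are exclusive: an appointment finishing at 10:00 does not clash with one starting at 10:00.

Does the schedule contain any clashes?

Yes

Sorted by start: Ingrid, Amara, Noor, Ravi, Declan, Nadia, Elena, Aoife.
Amara starts before Ingrid ends → Ingrid and Amara overlap.
That's a conflict, so the schedule is not conflict-free.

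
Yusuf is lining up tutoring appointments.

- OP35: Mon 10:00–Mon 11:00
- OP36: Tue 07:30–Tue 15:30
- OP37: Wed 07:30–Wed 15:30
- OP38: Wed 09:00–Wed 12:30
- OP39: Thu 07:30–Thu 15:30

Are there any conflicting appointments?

Check each pair: they overlap iff neither finishes before the other starts.
Sorted by start: OP35, OP36, OP37, OP38, OP39.
OP36 starts after OP35 ends; OP35 is clear from here.
OP37 starts after OP36 ends; OP36 is clear from here.
OP38 starts before OP37 ends → OP37 and OP38 overlap.
That's a conflict, so the schedule is not conflict-free.

Yes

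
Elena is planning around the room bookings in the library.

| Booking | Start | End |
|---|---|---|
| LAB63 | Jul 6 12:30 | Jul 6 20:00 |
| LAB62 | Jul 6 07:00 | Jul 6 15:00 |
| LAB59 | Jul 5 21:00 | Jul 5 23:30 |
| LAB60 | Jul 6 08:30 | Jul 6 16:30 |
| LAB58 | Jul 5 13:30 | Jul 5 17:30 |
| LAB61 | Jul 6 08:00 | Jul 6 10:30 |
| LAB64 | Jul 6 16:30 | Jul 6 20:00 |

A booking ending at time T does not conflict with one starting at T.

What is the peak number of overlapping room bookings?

Sort all start/end points and keep a running count:
Jul 5 13:30 start LAB58 → 1
Jul 5 17:30 end LAB58 → 0
Jul 5 21:00 start LAB59 → 1
Jul 5 23:30 end LAB59 → 0
Jul 6 07:00 start LAB62 → 1
Jul 6 08:00 start LAB61 → 2
Jul 6 08:30 start LAB60 → 3
Jul 6 10:30 end LAB61 → 2
Jul 6 12:30 start LAB63 → 3
Jul 6 15:00 end LAB62 → 2
Jul 6 16:30 end LAB60 → 1
Jul 6 16:30 start LAB64 → 2
Jul 6 20:00 end LAB63 → 1
Jul 6 20:00 end LAB64 → 0
Peak is 3, at Jul 6 08:30 (LAB60, LAB61, LAB62).

3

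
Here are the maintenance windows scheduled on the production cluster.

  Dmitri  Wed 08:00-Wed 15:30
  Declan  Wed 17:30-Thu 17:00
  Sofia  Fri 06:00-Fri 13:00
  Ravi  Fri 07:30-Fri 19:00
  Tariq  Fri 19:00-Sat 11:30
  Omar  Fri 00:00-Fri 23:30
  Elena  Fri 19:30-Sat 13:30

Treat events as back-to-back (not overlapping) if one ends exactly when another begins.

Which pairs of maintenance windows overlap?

Elena & Omar, Elena & Tariq, Omar & Ravi, Omar & Sofia, Omar & Tariq, Ravi & Sofia

Check each pair: they overlap iff neither finishes before the other starts.
Sorted by start: Dmitri, Declan, Omar, Sofia, Ravi, Tariq, Elena.
Declan starts after Dmitri ends — done with Dmitri.
Omar starts after Declan ends — done with Declan.
Sofia starts before Omar ends → Omar and Sofia overlap.
Ravi starts before Omar ends → Omar and Ravi overlap.
Tariq starts before Omar ends → Omar and Tariq overlap.
Elena starts before Omar ends → Omar and Elena overlap.
Ravi starts before Sofia ends → Sofia and Ravi overlap.
Tariq starts after Sofia ends — done with Sofia.
Tariq starts exactly when Ravi ends (back-to-back, no overlap) — done with Ravi.
Elena starts before Tariq ends → Tariq and Elena overlap.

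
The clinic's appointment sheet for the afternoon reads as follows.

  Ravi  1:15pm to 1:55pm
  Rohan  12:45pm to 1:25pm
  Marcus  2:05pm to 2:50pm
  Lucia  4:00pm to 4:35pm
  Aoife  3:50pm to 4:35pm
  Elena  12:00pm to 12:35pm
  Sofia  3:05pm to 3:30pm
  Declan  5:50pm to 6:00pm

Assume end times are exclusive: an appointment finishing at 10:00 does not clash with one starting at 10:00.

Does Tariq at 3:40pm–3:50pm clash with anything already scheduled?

No — it doesn't clash with anything

Elena: ends 12:35pm at or before Tariq starts 3:40pm → clear.
Rohan: ends 1:25pm at or before Tariq starts 3:40pm → clear.
Ravi: ends 1:55pm at or before Tariq starts 3:40pm → clear.
Marcus: ends 2:50pm at or before Tariq starts 3:40pm → clear.
Sofia: ends 3:30pm at or before Tariq starts 3:40pm → clear.
Aoife: starts 3:50pm at or after Tariq ends 3:50pm → clear.
Lucia: starts 4:00pm at or after Tariq ends 3:50pm → clear.
Declan: starts 5:50pm at or after Tariq ends 3:50pm → clear.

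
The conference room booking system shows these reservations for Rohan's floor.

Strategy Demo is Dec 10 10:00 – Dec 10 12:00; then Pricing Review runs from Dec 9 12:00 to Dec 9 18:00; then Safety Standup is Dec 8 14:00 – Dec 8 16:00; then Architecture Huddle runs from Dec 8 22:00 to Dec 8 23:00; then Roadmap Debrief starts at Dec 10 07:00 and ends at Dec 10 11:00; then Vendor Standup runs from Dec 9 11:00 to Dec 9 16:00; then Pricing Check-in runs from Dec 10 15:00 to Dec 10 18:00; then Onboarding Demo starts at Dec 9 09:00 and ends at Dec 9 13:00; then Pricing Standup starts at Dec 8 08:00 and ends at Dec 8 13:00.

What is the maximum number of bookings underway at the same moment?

Sweep the timeline, counting +1 at each start and −1 at each end (ends before starts at a tie):
Dec 8 08:00 start Pricing Standup → 1
Dec 8 13:00 end Pricing Standup → 0
Dec 8 14:00 start Safety Standup → 1
Dec 8 16:00 end Safety Standup → 0
Dec 8 22:00 start Architecture Huddle → 1
Dec 8 23:00 end Architecture Huddle → 0
Dec 9 09:00 start Onboarding Demo → 1
Dec 9 11:00 start Vendor Standup → 2
Dec 9 12:00 start Pricing Review → 3
Dec 9 13:00 end Onboarding Demo → 2
Dec 9 16:00 end Vendor Standup → 1
Dec 9 18:00 end Pricing Review → 0
Dec 10 07:00 start Roadmap Debrief → 1
Dec 10 10:00 start Strategy Demo → 2
Dec 10 11:00 end Roadmap Debrief → 1
Dec 10 12:00 end Strategy Demo → 0
Dec 10 15:00 start Pricing Check-in → 1
Dec 10 18:00 end Pricing Check-in → 0
Peak is 3, at Dec 9 12:00 (Onboarding Demo, Pricing Review, Vendor Standup).

3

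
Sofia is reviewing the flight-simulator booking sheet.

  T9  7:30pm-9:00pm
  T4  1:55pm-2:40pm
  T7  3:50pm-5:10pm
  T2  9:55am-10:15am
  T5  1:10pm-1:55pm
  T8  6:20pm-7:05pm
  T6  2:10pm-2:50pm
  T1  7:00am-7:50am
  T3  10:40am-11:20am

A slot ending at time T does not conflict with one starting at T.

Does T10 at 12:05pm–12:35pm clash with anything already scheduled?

T1: ends 7:50am at or before T10 starts 12:05pm → clear.
T2: ends 10:15am at or before T10 starts 12:05pm → clear.
T3: ends 11:20am at or before T10 starts 12:05pm → clear.
T5: starts 1:10pm at or after T10 ends 12:35pm → clear.
T4: starts 1:55pm at or after T10 ends 12:35pm → clear.
T6: starts 2:10pm at or after T10 ends 12:35pm → clear.
T7: starts 3:50pm at or after T10 ends 12:35pm → clear.
T8: starts 6:20pm at or after T10 ends 12:35pm → clear.
T9: starts 7:30pm at or after T10 ends 12:35pm → clear.

No — it doesn't clash with anything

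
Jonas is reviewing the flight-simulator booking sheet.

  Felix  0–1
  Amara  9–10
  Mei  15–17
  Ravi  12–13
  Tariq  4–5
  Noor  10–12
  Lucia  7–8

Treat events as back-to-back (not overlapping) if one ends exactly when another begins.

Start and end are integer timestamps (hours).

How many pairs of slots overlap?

0

Check each pair: they overlap iff neither finishes before the other starts.
Sorted by start: Felix, Tariq, Lucia, Amara, Noor, Ravi, Mei.
Tariq starts after Felix ends, so nothing later overlaps Felix either.
Lucia starts after Tariq ends, so nothing later overlaps Tariq either.
Amara starts after Lucia ends, so nothing later overlaps Lucia either.
Noor starts exactly when Amara ends (back-to-back, no overlap), so nothing later overlaps Amara either.
Ravi starts exactly when Noor ends (back-to-back, no overlap), so nothing later overlaps Noor either.
Mei starts after Ravi ends.
No pair overlaps.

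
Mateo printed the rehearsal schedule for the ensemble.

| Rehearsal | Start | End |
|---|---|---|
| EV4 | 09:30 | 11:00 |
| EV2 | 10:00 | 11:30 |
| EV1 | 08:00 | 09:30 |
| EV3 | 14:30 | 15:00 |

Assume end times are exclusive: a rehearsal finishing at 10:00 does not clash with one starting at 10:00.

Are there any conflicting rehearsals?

Sorted by start: EV1, EV4, EV2, EV3.
EV4 starts exactly when EV1 ends (back-to-back, no overlap) — done with EV1.
EV2 starts before EV4 ends → EV4 and EV2 overlap.
That's a conflict, so the schedule is not conflict-free.

Yes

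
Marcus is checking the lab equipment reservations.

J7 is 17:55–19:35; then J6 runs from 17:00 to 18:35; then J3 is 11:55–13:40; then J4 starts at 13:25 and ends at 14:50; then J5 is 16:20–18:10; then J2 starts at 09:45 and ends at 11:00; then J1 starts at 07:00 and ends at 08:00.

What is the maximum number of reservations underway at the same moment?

3

Sweep the timeline, counting +1 at each start and −1 at each end (ends before starts at a tie):
07:00 start J1 → 1
08:00 end J1 → 0
09:45 start J2 → 1
11:00 end J2 → 0
11:55 start J3 → 1
13:25 start J4 → 2
13:40 end J3 → 1
14:50 end J4 → 0
16:20 start J5 → 1
17:00 start J6 → 2
17:55 start J7 → 3
18:10 end J5 → 2
18:35 end J6 → 1
19:35 end J7 → 0
Peak is 3, at 17:55 (J5, J6, J7).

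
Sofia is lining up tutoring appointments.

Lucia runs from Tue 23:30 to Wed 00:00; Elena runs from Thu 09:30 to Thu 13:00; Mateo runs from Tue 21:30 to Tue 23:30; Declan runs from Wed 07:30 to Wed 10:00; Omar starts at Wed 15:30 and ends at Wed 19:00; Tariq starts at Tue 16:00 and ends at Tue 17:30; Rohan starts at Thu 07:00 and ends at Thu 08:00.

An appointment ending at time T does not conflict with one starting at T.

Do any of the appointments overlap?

Sorted by start: Tariq, Mateo, Lucia, Declan, Omar, Rohan, Elena.
Mateo starts after Tariq ends, so Tariq has no further overlaps.
Lucia starts exactly when Mateo ends (back-to-back, no overlap), so Mateo has no further overlaps.
Declan starts after Lucia ends, so Lucia has no further overlaps.
Omar starts after Declan ends, so Declan has no further overlaps.
Rohan starts after Omar ends, so Omar has no further overlaps.
Elena starts after Rohan ends.
Every pair is clear; the schedule has no overlaps.

No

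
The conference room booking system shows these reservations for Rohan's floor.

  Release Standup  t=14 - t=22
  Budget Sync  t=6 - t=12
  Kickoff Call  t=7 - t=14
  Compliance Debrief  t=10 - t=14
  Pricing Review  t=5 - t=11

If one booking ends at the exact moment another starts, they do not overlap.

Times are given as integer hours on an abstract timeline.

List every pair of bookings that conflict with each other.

Budget Sync & Compliance Debrief, Budget Sync & Kickoff Call, Budget Sync & Pricing Review, Compliance Debrief & Kickoff Call, Compliance Debrief & Pricing Review, Kickoff Call & Pricing Review

Sorted by start: Pricing Review, Budget Sync, Kickoff Call, Compliance Debrief, Release Standup.
Budget Sync starts before Pricing Review ends → Pricing Review and Budget Sync overlap.
Kickoff Call starts before Pricing Review ends → Pricing Review and Kickoff Call overlap.
Compliance Debrief starts before Pricing Review ends → Pricing Review and Compliance Debrief overlap.
Release Standup starts after Pricing Review ends.
Kickoff Call starts before Budget Sync ends → Budget Sync and Kickoff Call overlap.
Compliance Debrief starts before Budget Sync ends → Budget Sync and Compliance Debrief overlap.
Release Standup starts after Budget Sync ends.
Compliance Debrief starts before Kickoff Call ends → Kickoff Call and Compliance Debrief overlap.
Release Standup starts exactly when Kickoff Call ends (back-to-back, no overlap).
Release Standup starts exactly when Compliance Debrief ends (back-to-back, no overlap).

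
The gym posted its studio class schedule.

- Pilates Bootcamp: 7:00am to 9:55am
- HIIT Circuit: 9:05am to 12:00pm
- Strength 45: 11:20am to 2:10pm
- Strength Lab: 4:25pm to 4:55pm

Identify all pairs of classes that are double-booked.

HIIT Circuit & Pilates Bootcamp, HIIT Circuit & Strength 45

Sorted by start: Pilates Bootcamp, HIIT Circuit, Strength 45, Strength Lab.
HIIT Circuit starts before Pilates Bootcamp ends → Pilates Bootcamp and HIIT Circuit overlap.
Strength 45 starts after Pilates Bootcamp ends; Pilates Bootcamp is clear from here.
Strength 45 starts before HIIT Circuit ends → HIIT Circuit and Strength 45 overlap.
Strength Lab starts after HIIT Circuit ends.
Strength Lab starts after Strength 45 ends.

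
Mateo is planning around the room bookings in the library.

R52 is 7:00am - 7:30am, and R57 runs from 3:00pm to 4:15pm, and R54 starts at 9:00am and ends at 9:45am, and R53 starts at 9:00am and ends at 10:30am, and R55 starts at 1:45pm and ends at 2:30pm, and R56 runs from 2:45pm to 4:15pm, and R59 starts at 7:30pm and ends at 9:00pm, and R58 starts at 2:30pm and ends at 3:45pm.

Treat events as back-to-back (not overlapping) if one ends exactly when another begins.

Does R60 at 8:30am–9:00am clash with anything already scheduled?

No — it doesn't clash with anything

R52: ends 7:30am at or before R60 starts 8:30am → clear.
R53: starts 9:00am at or after R60 ends 9:00am → clear.
R54: starts 9:00am at or after R60 ends 9:00am → clear.
R55: starts 1:45pm at or after R60 ends 9:00am → clear.
R58: starts 2:30pm at or after R60 ends 9:00am → clear.
R56: starts 2:45pm at or after R60 ends 9:00am → clear.
R57: starts 3:00pm at or after R60 ends 9:00am → clear.
R59: starts 7:30pm at or after R60 ends 9:00am → clear.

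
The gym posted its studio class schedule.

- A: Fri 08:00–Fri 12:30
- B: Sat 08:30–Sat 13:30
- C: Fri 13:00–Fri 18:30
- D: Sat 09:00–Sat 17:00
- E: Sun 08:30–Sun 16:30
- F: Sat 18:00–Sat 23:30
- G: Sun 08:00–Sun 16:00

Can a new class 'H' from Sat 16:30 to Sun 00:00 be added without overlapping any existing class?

A: ends Fri 12:30 at or before H starts Sat 16:30 → clear.
C: ends Fri 18:30 at or before H starts Sat 16:30 → clear.
B: ends Sat 13:30 at or before H starts Sat 16:30 → clear.
D: starts Sat 09:00 before H ends Sun 00:00, and ends Sat 17:00 after H starts Sat 16:30 → overlap.
F: starts Sat 18:00 before H ends Sun 00:00, and ends Sat 23:30 after H starts Sat 16:30 → overlap.
G: starts Sun 08:00 at or after H ends Sun 00:00 → clear.
E: starts Sun 08:30 at or after H ends Sun 00:00 → clear.
H overlaps D, F.

No — it overlaps D, F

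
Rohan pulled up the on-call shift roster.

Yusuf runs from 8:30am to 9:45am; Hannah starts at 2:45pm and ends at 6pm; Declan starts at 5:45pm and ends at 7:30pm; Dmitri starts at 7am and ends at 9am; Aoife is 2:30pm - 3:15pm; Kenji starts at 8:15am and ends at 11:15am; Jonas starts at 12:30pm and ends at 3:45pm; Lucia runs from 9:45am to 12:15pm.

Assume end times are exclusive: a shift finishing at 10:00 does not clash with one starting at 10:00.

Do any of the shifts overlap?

Yes

Sorted by start: Dmitri, Kenji, Yusuf, Lucia, Jonas, Aoife, Hannah, Declan.
Kenji starts before Dmitri ends → Dmitri and Kenji overlap.
That's a conflict, so the schedule is not conflict-free.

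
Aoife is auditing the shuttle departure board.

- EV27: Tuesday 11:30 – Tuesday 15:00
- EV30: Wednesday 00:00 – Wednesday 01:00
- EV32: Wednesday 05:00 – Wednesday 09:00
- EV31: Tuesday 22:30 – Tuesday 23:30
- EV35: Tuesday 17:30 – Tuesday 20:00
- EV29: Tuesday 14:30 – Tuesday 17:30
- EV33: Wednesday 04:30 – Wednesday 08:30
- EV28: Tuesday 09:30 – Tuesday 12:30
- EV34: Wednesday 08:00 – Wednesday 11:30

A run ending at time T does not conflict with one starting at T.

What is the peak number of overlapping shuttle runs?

3

Walk through starts and ends in time order (an end at T is processed before a start at T):
Tuesday 09:30 start EV28 → 1
Tuesday 11:30 start EV27 → 2
Tuesday 12:30 end EV28 → 1
Tuesday 14:30 start EV29 → 2
Tuesday 15:00 end EV27 → 1
Tuesday 17:30 end EV29 → 0
Tuesday 17:30 start EV35 → 1
Tuesday 20:00 end EV35 → 0
Tuesday 22:30 start EV31 → 1
Tuesday 23:30 end EV31 → 0
Wednesday 00:00 start EV30 → 1
Wednesday 01:00 end EV30 → 0
Wednesday 04:30 start EV33 → 1
Wednesday 05:00 start EV32 → 2
Wednesday 08:00 start EV34 → 3
Wednesday 08:30 end EV33 → 2
Wednesday 09:00 end EV32 → 1
Wednesday 11:30 end EV34 → 0
Peak is 3, at Wednesday 08:00 (EV32, EV33, EV34).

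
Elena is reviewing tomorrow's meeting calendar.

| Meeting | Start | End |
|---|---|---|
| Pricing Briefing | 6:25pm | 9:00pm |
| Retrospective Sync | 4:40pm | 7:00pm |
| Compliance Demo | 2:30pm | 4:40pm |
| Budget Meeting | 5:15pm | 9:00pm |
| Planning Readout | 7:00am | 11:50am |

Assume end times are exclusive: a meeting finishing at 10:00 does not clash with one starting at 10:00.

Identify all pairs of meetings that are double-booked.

Budget Meeting & Pricing Briefing, Budget Meeting & Retrospective Sync, Pricing Briefing & Retrospective Sync

Sorted by start: Planning Readout, Compliance Demo, Retrospective Sync, Budget Meeting, Pricing Briefing.
Compliance Demo starts after Planning Readout ends; Planning Readout is clear from here.
Retrospective Sync starts exactly when Compliance Demo ends (back-to-back, no overlap); Compliance Demo is clear from here.
Budget Meeting starts before Retrospective Sync ends → Retrospective Sync and Budget Meeting overlap.
Pricing Briefing starts before Retrospective Sync ends → Retrospective Sync and Pricing Briefing overlap.
Pricing Briefing starts before Budget Meeting ends → Budget Meeting and Pricing Briefing overlap.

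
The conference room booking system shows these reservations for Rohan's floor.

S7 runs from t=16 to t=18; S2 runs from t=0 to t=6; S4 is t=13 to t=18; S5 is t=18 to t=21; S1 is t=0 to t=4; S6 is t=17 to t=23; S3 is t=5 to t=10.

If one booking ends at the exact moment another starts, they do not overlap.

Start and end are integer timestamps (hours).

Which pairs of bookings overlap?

Sorted by start: S1, S2, S3, S4, S7, S6, S5.
S2 starts before S1 ends → S1 and S2 overlap.
S3 starts after S1 ends; S1 is clear from here.
S3 starts before S2 ends → S2 and S3 overlap.
S4 starts after S2 ends; S2 is clear from here.
S4 starts after S3 ends; S3 is clear from here.
S7 starts before S4 ends → S4 and S7 overlap.
S6 starts before S4 ends → S4 and S6 overlap.
S5 starts exactly when S4 ends (back-to-back, no overlap).
S6 starts before S7 ends → S7 and S6 overlap.
S5 starts exactly when S7 ends (back-to-back, no overlap).
S5 starts before S6 ends → S6 and S5 overlap.

S1 & S2, S2 & S3, S4 & S6, S4 & S7, S5 & S6, S6 & S7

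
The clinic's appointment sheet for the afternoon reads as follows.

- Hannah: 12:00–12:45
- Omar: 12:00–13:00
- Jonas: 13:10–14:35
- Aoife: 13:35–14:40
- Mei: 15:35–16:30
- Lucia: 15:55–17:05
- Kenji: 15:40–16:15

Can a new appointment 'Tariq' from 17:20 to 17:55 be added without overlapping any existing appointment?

Yes — the slot is free

Hannah: ends 12:45 at or before Tariq starts 17:20 → clear.
Omar: ends 13:00 at or before Tariq starts 17:20 → clear.
Jonas: ends 14:35 at or before Tariq starts 17:20 → clear.
Aoife: ends 14:40 at or before Tariq starts 17:20 → clear.
Mei: ends 16:30 at or before Tariq starts 17:20 → clear.
Kenji: ends 16:15 at or before Tariq starts 17:20 → clear.
Lucia: ends 17:05 at or before Tariq starts 17:20 → clear.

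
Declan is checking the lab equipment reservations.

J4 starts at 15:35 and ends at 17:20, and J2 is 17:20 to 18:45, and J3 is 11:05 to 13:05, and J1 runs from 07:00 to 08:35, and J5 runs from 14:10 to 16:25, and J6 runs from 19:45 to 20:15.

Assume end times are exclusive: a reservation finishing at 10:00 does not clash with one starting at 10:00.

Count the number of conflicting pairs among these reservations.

Sorted by start: J1, J3, J5, J4, J2, J6.
J3 starts after J1 ends, so nothing later overlaps J1 either.
J5 starts after J3 ends, so nothing later overlaps J3 either.
J4 starts before J5 ends → J5 and J4 overlap.
J2 starts after J5 ends, so nothing later overlaps J5 either.
J2 starts exactly when J4 ends (back-to-back, no overlap), so nothing later overlaps J4 either.
J6 starts after J2 ends.
Overlapping pairs: J4 & J5 — 1 in total.

1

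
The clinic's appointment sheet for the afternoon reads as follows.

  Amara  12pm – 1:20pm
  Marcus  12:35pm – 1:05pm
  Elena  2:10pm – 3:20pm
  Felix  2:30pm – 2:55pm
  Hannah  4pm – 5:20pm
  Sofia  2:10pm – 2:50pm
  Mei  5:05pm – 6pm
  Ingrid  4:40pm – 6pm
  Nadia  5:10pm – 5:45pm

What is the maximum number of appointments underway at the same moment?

Sweep the timeline, counting +1 at each start and −1 at each end (ends before starts at a tie):
12pm start Amara → 1
12:35pm start Marcus → 2
1:05pm end Marcus → 1
1:20pm end Amara → 0
2:10pm start Elena → 1
2:10pm start Sofia → 2
2:30pm start Felix → 3
2:50pm end Sofia → 2
2:55pm end Felix → 1
3:20pm end Elena → 0
4pm start Hannah → 1
4:40pm start Ingrid → 2
5:05pm start Mei → 3
5:10pm start Nadia → 4
5:20pm end Hannah → 3
5:45pm end Nadia → 2
6pm end Ingrid → 1
6pm end Mei → 0
Peak is 4, at 5:10pm (Hannah, Ingrid, Mei, Nadia).

4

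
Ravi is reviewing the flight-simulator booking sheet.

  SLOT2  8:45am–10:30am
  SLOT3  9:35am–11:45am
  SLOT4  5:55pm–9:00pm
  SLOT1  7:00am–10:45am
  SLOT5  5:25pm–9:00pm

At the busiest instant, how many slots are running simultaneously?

3

Sort all start/end points and keep a running count:
7:00am start SLOT1 → 1
8:45am start SLOT2 → 2
9:35am start SLOT3 → 3
10:30am end SLOT2 → 2
10:45am end SLOT1 → 1
11:45am end SLOT3 → 0
5:25pm start SLOT5 → 1
5:55pm start SLOT4 → 2
9:00pm end SLOT4 → 1
9:00pm end SLOT5 → 0
Peak is 3, at 9:35am (SLOT1, SLOT2, SLOT3).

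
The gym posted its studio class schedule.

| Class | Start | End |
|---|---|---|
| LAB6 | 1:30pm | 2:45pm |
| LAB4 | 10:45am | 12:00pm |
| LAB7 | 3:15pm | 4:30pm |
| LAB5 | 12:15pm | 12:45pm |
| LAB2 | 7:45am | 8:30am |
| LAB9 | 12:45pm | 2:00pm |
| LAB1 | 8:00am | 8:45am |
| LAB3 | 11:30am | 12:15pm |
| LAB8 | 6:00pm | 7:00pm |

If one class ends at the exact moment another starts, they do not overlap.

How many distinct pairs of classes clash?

Sorted by start: LAB2, LAB1, LAB4, LAB3, LAB5, LAB9, LAB6, LAB7, LAB8.
LAB1 starts before LAB2 ends → LAB2 and LAB1 overlap.
LAB4 starts after LAB2 ends; LAB2 is clear from here.
LAB4 starts after LAB1 ends; LAB1 is clear from here.
LAB3 starts before LAB4 ends → LAB4 and LAB3 overlap.
LAB5 starts after LAB4 ends; LAB4 is clear from here.
LAB5 starts exactly when LAB3 ends (back-to-back, no overlap); LAB3 is clear from here.
LAB9 starts exactly when LAB5 ends (back-to-back, no overlap); LAB5 is clear from here.
LAB6 starts before LAB9 ends → LAB9 and LAB6 overlap.
LAB7 starts after LAB9 ends; LAB9 is clear from here.
LAB7 starts after LAB6 ends; LAB6 is clear from here.
LAB8 starts after LAB7 ends.
Overlapping pairs: LAB1 & LAB2, LAB3 & LAB4, LAB6 & LAB9 — 3 in total.

3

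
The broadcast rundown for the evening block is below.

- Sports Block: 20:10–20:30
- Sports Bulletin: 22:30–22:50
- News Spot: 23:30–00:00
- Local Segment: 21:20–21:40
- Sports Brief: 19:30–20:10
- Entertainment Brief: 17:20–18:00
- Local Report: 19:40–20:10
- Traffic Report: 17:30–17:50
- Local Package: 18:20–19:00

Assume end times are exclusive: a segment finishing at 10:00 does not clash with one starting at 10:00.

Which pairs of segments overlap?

Entertainment Brief & Traffic Report, Local Report & Sports Brief

Sorted by start: Entertainment Brief, Traffic Report, Local Package, Sports Brief, Local Report, Sports Block, Local Segment, Sports Bulletin, News Spot.
Traffic Report starts before Entertainment Brief ends → Entertainment Brief and Traffic Report overlap.
Local Package starts after Entertainment Brief ends, so Entertainment Brief has no further overlaps.
Local Package starts after Traffic Report ends, so Traffic Report has no further overlaps.
Sports Brief starts after Local Package ends, so Local Package has no further overlaps.
Local Report starts before Sports Brief ends → Sports Brief and Local Report overlap.
Sports Block starts exactly when Sports Brief ends (back-to-back, no overlap), so Sports Brief has no further overlaps.
Sports Block starts exactly when Local Report ends (back-to-back, no overlap), so Local Report has no further overlaps.
Local Segment starts after Sports Block ends, so Sports Block has no further overlaps.
Sports Bulletin starts after Local Segment ends, so Local Segment has no further overlaps.
News Spot starts after Sports Bulletin ends.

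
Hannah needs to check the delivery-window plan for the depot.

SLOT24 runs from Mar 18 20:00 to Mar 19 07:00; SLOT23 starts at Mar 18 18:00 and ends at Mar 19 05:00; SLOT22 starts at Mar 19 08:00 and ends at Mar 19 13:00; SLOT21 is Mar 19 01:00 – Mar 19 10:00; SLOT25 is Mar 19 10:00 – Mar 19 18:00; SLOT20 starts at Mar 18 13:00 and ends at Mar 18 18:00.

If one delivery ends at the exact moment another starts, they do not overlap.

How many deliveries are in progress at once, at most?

Sweep the timeline, counting +1 at each start and −1 at each end (ends before starts at a tie):
Mar 18 13:00 start SLOT20 → 1
Mar 18 18:00 end SLOT20 → 0
Mar 18 18:00 start SLOT23 → 1
Mar 18 20:00 start SLOT24 → 2
Mar 19 01:00 start SLOT21 → 3
Mar 19 05:00 end SLOT23 → 2
Mar 19 07:00 end SLOT24 → 1
Mar 19 08:00 start SLOT22 → 2
Mar 19 10:00 end SLOT21 → 1
Mar 19 10:00 start SLOT25 → 2
Mar 19 13:00 end SLOT22 → 1
Mar 19 18:00 end SLOT25 → 0
Peak is 3, at Mar 19 01:00 (SLOT21, SLOT23, SLOT24).

3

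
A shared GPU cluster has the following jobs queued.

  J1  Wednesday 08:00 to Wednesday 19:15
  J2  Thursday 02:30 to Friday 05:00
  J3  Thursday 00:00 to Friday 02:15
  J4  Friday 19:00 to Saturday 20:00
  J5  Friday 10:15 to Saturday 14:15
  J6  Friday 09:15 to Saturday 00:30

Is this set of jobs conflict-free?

Two intervals overlap when each starts before the other ends.
Sorted by start: J1, J3, J2, J6, J5, J4.
J3 starts after J1 ends, so nothing later overlaps J1 either.
J2 starts before J3 ends → J3 and J2 overlap.
That's a conflict, so the schedule is not conflict-free.

No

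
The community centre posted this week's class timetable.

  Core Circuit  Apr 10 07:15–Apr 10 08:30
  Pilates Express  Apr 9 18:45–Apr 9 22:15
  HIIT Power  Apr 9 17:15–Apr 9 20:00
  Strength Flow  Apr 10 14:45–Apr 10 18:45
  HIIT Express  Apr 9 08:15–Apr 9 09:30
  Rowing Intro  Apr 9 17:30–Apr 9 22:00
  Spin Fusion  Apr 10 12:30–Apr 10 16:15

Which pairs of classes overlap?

HIIT Power & Pilates Express, HIIT Power & Rowing Intro, Pilates Express & Rowing Intro, Spin Fusion & Strength Flow

Sorted by start: HIIT Express, HIIT Power, Rowing Intro, Pilates Express, Core Circuit, Spin Fusion, Strength Flow.
HIIT Power starts after HIIT Express ends, so HIIT Express has no further overlaps.
Rowing Intro starts before HIIT Power ends → HIIT Power and Rowing Intro overlap.
Pilates Express starts before HIIT Power ends → HIIT Power and Pilates Express overlap.
Core Circuit starts after HIIT Power ends, so HIIT Power has no further overlaps.
Pilates Express starts before Rowing Intro ends → Rowing Intro and Pilates Express overlap.
Core Circuit starts after Rowing Intro ends, so Rowing Intro has no further overlaps.
Core Circuit starts after Pilates Express ends, so Pilates Express has no further overlaps.
Spin Fusion starts after Core Circuit ends, so Core Circuit has no further overlaps.
Strength Flow starts before Spin Fusion ends → Spin Fusion and Strength Flow overlap.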